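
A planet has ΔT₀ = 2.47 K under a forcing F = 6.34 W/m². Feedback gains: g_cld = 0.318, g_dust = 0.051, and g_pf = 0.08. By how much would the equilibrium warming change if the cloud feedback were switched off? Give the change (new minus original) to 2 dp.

Original: g = 0.449, ΔT = 2.47/(1−0.449) = 4.4828 K.
Without cloud: g' = 0.131, ΔT' = 2.47/(1−0.131) = 2.8423 K.
Change = 2.8423 − 4.4828 = -1.64 K.

-1.64 K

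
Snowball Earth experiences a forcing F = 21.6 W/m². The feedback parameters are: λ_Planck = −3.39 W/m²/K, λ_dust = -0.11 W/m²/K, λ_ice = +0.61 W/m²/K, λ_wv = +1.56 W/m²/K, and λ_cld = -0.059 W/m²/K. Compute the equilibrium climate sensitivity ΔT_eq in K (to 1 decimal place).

Net feedback parameter λ = (−3.39) + (-0.11) + (+0.61) + (+1.56) + (-0.059) = -1.389 W/m²/K.
ΔT = −F/λ = −21.6/(-1.389) = 15.6 K.

15.6 K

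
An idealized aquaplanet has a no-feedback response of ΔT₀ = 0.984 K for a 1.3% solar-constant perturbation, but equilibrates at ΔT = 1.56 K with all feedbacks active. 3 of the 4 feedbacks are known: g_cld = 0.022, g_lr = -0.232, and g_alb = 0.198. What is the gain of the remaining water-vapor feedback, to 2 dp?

Amplification A = ΔT/ΔT₀ = 1.56/0.984 = 1.585.
Total gain g = 1 − 1/A = 1 − 1/1.585 = 0.3691.
Known gains sum to 0.022 − 0.232 + 0.198 = -0.012.
g_wv = 0.3691 + 0.012 = 0.38.

0.38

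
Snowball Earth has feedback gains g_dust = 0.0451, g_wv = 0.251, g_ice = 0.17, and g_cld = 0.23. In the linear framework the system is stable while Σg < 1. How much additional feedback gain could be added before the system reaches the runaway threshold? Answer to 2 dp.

0.30

Current total gain = 0.0451 + 0.251 + 0.17 + 0.23 = 0.6961.
Margin to runaway = 1 − 0.6961 = 0.30.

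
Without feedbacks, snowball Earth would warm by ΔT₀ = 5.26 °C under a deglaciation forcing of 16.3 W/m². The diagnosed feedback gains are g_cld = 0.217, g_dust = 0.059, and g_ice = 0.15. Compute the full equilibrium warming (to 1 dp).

Total gain g = 0.217 + 0.059 + 0.15 = 0.426.
Amplification A = 1/(1 − 0.426) = 1.742.
ΔT = 5.26 × 1.742 = 9.2 °C.

9.2 °C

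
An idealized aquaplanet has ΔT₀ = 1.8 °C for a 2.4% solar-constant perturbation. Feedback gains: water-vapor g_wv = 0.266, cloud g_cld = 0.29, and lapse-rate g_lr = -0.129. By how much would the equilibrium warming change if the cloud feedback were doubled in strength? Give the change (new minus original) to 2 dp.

Original: g = 0.427, ΔT = 1.8/(1−0.427) = 3.1414 °C.
With doubled cloud: g' = 0.717, ΔT' = 1.8/(1−0.717) = 6.3604 °C.
Change = 6.3604 − 3.1414 = 3.22 °C.

3.22 °C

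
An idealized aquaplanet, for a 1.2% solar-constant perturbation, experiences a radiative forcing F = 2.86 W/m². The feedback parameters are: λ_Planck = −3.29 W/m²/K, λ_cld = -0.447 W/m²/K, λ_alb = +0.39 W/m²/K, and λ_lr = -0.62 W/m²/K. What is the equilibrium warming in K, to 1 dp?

Net feedback parameter λ = (−3.29) + (-0.447) + (+0.39) + (-0.62) = -3.967 W/m²/K.
ΔT = −F/λ = −2.86/(-3.967) = 0.7 K.

0.7 K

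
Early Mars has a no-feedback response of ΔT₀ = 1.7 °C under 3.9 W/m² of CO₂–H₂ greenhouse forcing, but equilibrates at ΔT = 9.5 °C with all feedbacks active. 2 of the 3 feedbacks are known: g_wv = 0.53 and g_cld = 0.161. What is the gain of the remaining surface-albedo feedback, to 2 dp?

0.13

Amplification A = ΔT/ΔT₀ = 9.5/1.7 = 5.588.
Total gain g = 1 − 1/A = 1 − 1/5.588 = 0.821.
Known gains sum to 0.53 + 0.161 = 0.691.
g_alb = 0.821 − 0.691 = 0.13.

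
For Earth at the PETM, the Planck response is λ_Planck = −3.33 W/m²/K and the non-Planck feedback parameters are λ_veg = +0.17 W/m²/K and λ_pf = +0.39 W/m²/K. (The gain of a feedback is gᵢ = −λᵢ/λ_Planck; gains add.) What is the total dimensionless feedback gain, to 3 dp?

Convert to gains: g_veg = 0.17/3.33 = 0.05105; g_pf = 0.39/3.33 = 0.1171.
Total gain g = 0.16815.

0.168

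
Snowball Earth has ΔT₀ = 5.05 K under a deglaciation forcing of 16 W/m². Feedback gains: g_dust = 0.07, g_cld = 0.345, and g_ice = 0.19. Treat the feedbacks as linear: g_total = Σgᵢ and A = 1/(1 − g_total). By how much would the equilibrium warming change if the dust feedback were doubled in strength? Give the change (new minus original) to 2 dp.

2.75 K

Original: g = 0.605, ΔT = 5.05/(1−0.605) = 12.7848 K.
With doubled dust: g' = 0.675, ΔT' = 5.05/(1−0.675) = 15.5385 K.
Change = 15.5385 − 12.7848 = 2.75 K.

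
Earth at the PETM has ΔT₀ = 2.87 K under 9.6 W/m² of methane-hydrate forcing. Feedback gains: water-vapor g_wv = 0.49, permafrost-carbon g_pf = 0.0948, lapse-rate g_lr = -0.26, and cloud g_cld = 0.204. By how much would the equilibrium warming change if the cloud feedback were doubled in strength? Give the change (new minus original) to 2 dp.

Original: g = 0.5288, ΔT = 2.87/(1−0.5288) = 6.0908 K.
With doubled cloud: g' = 0.7328, ΔT' = 2.87/(1−0.7328) = 10.7410 K.
Change = 10.7410 − 6.0908 = 4.65 K.

4.65 K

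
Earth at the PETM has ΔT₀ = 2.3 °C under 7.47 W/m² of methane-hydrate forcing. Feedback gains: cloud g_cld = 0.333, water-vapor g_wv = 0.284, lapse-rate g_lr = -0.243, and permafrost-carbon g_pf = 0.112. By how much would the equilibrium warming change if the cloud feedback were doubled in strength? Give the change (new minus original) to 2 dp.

Original: g = 0.486, ΔT = 2.3/(1−0.486) = 4.4747 °C.
With doubled cloud: g' = 0.819, ΔT' = 2.3/(1−0.819) = 12.7072 °C.
Change = 12.7072 − 4.4747 = 8.23 °C.

8.23 °C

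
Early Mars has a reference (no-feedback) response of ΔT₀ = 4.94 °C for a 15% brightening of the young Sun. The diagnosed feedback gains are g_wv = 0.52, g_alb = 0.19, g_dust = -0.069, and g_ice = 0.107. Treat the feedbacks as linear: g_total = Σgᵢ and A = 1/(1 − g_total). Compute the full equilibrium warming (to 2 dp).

Total gain g = 0.52 + 0.19 − 0.069 + 0.107 = 0.748.
Amplification A = 1/(1 − 0.748) = 3.968.
ΔT = 4.94 × 3.968 = 19.60 °C.

19.60 °C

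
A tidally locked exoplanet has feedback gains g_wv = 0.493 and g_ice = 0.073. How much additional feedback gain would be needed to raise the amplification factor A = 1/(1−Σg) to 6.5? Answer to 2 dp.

Current total gain = 0.566.
Target gain for A = 6.5: g* = 1 − 1/6.5 = 0.8462.
Additional gain needed = 0.8462 − 0.566 = 0.28.

0.28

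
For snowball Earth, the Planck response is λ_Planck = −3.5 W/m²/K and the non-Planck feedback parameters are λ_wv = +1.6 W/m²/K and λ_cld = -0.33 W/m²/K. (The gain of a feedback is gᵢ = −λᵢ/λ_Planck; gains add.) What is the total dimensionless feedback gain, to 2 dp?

Convert to gains: g_wv = 1.6/3.5 = 0.4571; g_cld = -0.33/3.5 = -0.09429.
Total gain g = 0.36281.

0.36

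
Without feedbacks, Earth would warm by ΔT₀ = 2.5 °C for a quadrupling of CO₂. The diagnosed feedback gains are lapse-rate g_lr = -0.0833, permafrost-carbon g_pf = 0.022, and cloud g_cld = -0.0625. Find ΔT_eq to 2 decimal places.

Total gain g = -0.0833 + 0.022 − 0.0625 = -0.1238.
Amplification A = 1/(1 + 0.1238) = 0.8898.
ΔT = 2.5 × 0.8898 = 2.22 °C.

2.22 °C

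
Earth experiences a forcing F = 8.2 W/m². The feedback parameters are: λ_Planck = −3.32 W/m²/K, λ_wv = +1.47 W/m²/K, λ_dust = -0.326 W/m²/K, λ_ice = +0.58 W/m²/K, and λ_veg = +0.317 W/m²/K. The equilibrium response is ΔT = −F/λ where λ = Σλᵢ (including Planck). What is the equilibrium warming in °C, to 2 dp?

6.41 °C

Net feedback parameter λ = (−3.32) + (+1.47) + (-0.326) + (+0.58) + (+0.317) = -1.279 W/m²/K.
ΔT = −F/λ = −8.2/(-1.279) = 6.41 °C.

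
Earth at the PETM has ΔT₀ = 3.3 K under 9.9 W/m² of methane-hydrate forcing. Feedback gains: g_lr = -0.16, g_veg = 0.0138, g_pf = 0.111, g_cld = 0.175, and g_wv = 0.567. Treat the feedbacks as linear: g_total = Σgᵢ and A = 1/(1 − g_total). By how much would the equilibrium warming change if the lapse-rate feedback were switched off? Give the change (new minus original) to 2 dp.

13.52 K

Original: g = 0.7068, ΔT = 3.3/(1−0.7068) = 11.2551 K.
Without lapse-rate: g' = 0.8668, ΔT' = 3.3/(1−0.8668) = 24.7748 K.
Change = 24.7748 − 11.2551 = 13.52 K.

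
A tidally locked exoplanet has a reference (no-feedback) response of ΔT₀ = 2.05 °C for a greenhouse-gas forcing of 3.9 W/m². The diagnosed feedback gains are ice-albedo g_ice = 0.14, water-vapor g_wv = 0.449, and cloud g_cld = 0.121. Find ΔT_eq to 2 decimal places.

7.07 °C

Total gain g = 0.14 + 0.449 + 0.121 = 0.71.
Amplification A = 1/(1 − 0.71) = 3.448.
ΔT = 2.05 × 3.448 = 7.07 °C.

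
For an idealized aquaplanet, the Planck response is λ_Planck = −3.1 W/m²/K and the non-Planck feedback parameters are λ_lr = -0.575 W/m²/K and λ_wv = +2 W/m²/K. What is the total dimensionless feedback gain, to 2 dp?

0.46

Convert to gains: g_lr = -0.575/3.1 = -0.1855; g_wv = 2/3.1 = 0.6452.
Total gain g = 0.4597.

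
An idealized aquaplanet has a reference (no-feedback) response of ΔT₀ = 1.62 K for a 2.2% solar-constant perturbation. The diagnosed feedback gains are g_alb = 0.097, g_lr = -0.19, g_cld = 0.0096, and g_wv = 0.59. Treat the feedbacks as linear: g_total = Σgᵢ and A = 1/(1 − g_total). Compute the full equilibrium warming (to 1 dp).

Total gain g = 0.097 − 0.19 + 0.0096 + 0.59 = 0.5066.
Amplification A = 1/(1 − 0.5066) = 2.027.
ΔT = 1.62 × 2.027 = 3.3 K.

3.3 K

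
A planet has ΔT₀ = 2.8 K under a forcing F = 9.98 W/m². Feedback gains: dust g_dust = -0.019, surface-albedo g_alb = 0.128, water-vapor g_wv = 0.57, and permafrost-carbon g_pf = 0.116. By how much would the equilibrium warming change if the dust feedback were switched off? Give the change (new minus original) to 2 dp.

1.40 K

Original: g = 0.795, ΔT = 2.8/(1−0.795) = 13.6585 K.
Without dust: g' = 0.814, ΔT' = 2.8/(1−0.814) = 15.0538 K.
Change = 15.0538 − 13.6585 = 1.40 K.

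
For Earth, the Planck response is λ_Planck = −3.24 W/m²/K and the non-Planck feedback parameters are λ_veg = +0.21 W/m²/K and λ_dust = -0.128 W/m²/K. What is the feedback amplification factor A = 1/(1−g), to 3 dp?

Convert to gains: g_veg = 0.21/3.24 = 0.06481; g_dust = -0.128/3.24 = -0.03951.
Total gain g = 0.0253.
A = 1/(1 − 0.0253) = 1.026.

1.026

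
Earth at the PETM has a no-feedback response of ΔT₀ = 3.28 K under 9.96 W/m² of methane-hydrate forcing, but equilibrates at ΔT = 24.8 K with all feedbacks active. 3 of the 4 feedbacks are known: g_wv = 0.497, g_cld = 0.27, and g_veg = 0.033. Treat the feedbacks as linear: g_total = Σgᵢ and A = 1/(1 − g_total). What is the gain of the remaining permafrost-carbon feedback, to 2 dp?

0.07

Amplification A = ΔT/ΔT₀ = 24.8/3.28 = 7.561.
Total gain g = 1 − 1/A = 1 − 1/7.561 = 0.8677.
Known gains sum to 0.497 + 0.27 + 0.033 = 0.8.
g_pf = 0.8677 − 0.8 = 0.07.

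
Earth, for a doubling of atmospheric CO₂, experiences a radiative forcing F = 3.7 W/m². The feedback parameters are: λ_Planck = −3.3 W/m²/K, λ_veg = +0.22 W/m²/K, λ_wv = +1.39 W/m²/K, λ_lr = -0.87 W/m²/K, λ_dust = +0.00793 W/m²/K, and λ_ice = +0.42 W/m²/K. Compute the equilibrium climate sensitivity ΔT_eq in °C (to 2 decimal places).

Net feedback parameter λ = (−3.3) + (+0.22) + (+1.39) + (-0.87) + (+0.00793) + (+0.42) = -2.13207 W/m²/K.
ΔT = −F/λ = −3.7/(-2.13207) = 1.74 °C.

1.74 °C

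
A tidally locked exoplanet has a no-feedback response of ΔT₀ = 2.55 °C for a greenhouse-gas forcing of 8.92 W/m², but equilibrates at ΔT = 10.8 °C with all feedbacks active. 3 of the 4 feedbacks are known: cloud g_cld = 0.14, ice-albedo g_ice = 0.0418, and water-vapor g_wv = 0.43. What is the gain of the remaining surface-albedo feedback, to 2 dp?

0.15

Amplification A = ΔT/ΔT₀ = 10.8/2.55 = 4.235.
Total gain g = 1 − 1/A = 1 − 1/4.235 = 0.7639.
Known gains sum to 0.14 + 0.0418 + 0.43 = 0.6118.
g_alb = 0.7639 − 0.6118 = 0.15.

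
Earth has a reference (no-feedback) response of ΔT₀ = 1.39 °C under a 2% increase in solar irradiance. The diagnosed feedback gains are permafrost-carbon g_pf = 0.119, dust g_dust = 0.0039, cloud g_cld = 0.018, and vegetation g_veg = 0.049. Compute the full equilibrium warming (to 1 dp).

1.7 °C

Total gain g = 0.119 + 0.0039 + 0.018 + 0.049 = 0.1899.
Amplification A = 1/(1 − 0.1899) = 1.234.
ΔT = 1.39 × 1.234 = 1.7 °C.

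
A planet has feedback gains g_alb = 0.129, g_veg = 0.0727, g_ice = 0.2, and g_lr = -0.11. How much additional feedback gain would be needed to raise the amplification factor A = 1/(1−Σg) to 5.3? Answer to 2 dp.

Current total gain = 0.2917.
Target gain for A = 5.3: g* = 1 − 1/5.3 = 0.8113.
Additional gain needed = 0.8113 − 0.2917 = 0.52.

0.52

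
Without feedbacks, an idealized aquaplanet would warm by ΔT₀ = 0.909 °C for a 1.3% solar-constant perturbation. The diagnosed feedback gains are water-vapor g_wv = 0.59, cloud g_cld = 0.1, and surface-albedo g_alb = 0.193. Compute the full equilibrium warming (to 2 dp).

Total gain g = 0.59 + 0.1 + 0.193 = 0.883.
Amplification A = 1/(1 − 0.883) = 8.547.
ΔT = 0.909 × 8.547 = 7.77 °C.

7.77 °C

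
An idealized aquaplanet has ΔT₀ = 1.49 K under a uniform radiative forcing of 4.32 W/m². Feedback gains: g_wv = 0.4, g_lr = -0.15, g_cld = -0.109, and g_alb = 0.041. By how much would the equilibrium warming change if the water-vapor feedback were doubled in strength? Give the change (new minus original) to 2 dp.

1.74 K

Original: g = 0.182, ΔT = 1.49/(1−0.182) = 1.8215 K.
With doubled water-vapor: g' = 0.582, ΔT' = 1.49/(1−0.582) = 3.5646 K.
Change = 3.5646 − 1.8215 = 1.74 K.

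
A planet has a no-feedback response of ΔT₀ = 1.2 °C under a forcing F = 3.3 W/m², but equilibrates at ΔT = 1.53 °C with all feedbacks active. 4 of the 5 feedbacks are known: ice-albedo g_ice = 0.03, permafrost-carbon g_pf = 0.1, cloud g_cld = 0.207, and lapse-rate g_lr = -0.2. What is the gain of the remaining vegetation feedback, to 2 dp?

Amplification A = ΔT/ΔT₀ = 1.53/1.2 = 1.275.
Total gain g = 1 − 1/A = 1 − 1/1.275 = 0.2157.
Known gains sum to 0.03 + 0.1 + 0.207 − 0.2 = 0.137.
g_veg = 0.2157 − 0.137 = 0.08.

0.08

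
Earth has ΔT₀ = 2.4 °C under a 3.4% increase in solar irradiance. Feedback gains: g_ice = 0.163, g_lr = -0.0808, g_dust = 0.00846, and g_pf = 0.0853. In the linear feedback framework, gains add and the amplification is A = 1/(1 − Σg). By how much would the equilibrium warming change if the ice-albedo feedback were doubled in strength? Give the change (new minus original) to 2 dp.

0.72 °C

Original: g = 0.17596, ΔT = 2.4/(1−0.17596) = 2.9125 °C.
With doubled ice-albedo: g' = 0.33896, ΔT' = 2.4/(1−0.33896) = 3.6306 °C.
Change = 3.6306 − 2.9125 = 0.72 °C.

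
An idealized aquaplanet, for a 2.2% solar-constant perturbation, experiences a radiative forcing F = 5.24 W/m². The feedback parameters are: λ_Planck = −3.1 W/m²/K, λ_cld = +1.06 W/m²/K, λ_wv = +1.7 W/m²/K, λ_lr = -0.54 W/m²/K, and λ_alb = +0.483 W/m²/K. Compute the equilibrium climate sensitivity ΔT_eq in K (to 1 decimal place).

13.2 K

Net feedback parameter λ = (−3.1) + (+1.06) + (+1.7) + (-0.54) + (+0.483) = -0.397 W/m²/K.
ΔT = −F/λ = −5.24/(-0.397) = 13.2 K.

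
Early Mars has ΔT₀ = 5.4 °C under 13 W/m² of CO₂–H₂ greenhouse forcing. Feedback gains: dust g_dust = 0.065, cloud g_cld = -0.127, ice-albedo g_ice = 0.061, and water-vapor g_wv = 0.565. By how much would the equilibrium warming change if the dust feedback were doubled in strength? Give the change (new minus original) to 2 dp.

Original: g = 0.564, ΔT = 5.4/(1−0.564) = 12.3853 °C.
With doubled dust: g' = 0.629, ΔT' = 5.4/(1−0.629) = 14.5553 °C.
Change = 14.5553 − 12.3853 = 2.17 °C.

2.17 °C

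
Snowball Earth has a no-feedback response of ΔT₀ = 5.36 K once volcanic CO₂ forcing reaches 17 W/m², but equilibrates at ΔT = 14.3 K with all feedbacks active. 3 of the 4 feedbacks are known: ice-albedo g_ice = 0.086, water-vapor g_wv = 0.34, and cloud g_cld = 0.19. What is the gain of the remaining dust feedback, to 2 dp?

Amplification A = ΔT/ΔT₀ = 14.3/5.36 = 2.668.
Total gain g = 1 − 1/A = 1 − 1/2.668 = 0.6252.
Known gains sum to 0.086 + 0.34 + 0.19 = 0.616.
g_dust = 0.6252 − 0.616 = 0.01.

0.01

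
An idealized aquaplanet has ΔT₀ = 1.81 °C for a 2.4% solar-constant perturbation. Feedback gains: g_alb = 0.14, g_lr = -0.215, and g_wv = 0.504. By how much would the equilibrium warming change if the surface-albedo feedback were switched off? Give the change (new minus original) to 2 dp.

Original: g = 0.429, ΔT = 1.81/(1−0.429) = 3.1699 °C.
Without surface-albedo: g' = 0.289, ΔT' = 1.81/(1−0.289) = 2.5457 °C.
Change = 2.5457 − 3.1699 = -0.62 °C.

-0.62 °C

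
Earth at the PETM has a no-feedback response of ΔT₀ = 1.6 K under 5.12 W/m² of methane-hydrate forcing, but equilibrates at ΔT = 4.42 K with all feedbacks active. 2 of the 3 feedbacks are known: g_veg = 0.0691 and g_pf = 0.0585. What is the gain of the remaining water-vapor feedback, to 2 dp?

Amplification A = ΔT/ΔT₀ = 4.42/1.6 = 2.762.
Total gain g = 1 − 1/A = 1 − 1/2.762 = 0.6379.
Known gains sum to 0.0691 + 0.0585 = 0.1276.
g_wv = 0.6379 − 0.1276 = 0.51.

0.51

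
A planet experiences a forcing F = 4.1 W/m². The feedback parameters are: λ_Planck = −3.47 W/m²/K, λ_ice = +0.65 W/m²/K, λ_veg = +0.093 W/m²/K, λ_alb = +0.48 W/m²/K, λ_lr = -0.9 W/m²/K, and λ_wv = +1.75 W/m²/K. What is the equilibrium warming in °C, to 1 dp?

Net feedback parameter λ = (−3.47) + (+0.65) + (+0.093) + (+0.48) + (-0.9) + (+1.75) = -1.397 W/m²/K.
ΔT = −F/λ = −4.1/(-1.397) = 2.9 °C.

2.9 °C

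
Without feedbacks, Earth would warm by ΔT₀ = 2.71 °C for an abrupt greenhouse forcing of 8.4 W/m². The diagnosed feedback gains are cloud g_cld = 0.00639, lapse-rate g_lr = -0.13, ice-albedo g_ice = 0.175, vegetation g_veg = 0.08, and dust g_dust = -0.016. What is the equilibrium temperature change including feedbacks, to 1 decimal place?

3.1 °C

Total gain g = 0.00639 − 0.13 + 0.175 + 0.08 − 0.016 = 0.11539.
Amplification A = 1/(1 − 0.11539) = 1.13.
ΔT = 2.71 × 1.13 = 3.1 °C.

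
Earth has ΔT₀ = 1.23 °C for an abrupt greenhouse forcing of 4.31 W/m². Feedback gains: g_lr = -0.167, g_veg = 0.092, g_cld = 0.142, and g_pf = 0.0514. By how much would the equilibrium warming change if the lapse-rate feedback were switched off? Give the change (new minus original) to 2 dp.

0.33 °C

Original: g = 0.1184, ΔT = 1.23/(1−0.1184) = 1.3952 °C.
Without lapse-rate: g' = 0.2854, ΔT' = 1.23/(1−0.2854) = 1.7212 °C.
Change = 1.7212 − 1.3952 = 0.33 °C.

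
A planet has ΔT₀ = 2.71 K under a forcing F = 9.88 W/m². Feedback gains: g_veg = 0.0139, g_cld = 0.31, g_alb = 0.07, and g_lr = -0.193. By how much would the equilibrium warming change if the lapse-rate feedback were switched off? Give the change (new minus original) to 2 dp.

1.08 K

Original: g = 0.2009, ΔT = 2.71/(1−0.2009) = 3.3913 K.
Without lapse-rate: g' = 0.3939, ΔT' = 2.71/(1−0.3939) = 4.4712 K.
Change = 4.4712 − 3.3913 = 1.08 K.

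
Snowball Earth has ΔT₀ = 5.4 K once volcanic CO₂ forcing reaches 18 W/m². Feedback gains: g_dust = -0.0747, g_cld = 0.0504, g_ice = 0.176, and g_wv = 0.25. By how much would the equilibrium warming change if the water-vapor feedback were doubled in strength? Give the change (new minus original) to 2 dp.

6.48 K

Original: g = 0.4017, ΔT = 5.4/(1−0.4017) = 9.0256 K.
With doubled water-vapor: g' = 0.6517, ΔT' = 5.4/(1−0.6517) = 15.5039 K.
Change = 15.5039 − 9.0256 = 6.48 K.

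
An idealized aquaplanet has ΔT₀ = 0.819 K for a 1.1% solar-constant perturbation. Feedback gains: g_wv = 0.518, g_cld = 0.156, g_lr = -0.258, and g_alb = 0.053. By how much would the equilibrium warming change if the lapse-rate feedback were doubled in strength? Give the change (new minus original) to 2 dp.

-0.50 K

Original: g = 0.469, ΔT = 0.819/(1−0.469) = 1.5424 K.
With doubled lapse-rate: g' = 0.211, ΔT' = 0.819/(1−0.211) = 1.0380 K.
Change = 1.0380 − 1.5424 = -0.50 K.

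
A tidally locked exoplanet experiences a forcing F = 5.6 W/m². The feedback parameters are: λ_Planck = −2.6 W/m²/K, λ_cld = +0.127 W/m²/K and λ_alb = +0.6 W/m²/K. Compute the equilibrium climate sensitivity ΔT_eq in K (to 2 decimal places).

Net feedback parameter λ = (−2.6) + (+0.127) + (+0.6) = -1.873 W/m²/K.
ΔT = −F/λ = −5.6/(-1.873) = 2.99 K.

2.99 K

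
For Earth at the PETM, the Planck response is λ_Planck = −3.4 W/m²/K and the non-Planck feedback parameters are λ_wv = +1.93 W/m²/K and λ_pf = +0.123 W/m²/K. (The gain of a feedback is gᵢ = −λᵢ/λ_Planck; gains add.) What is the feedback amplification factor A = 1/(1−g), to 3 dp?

Convert to gains: g_wv = 1.93/3.4 = 0.5676; g_pf = 0.123/3.4 = 0.03618.
Total gain g = 0.60378.
A = 1/(1 − 0.60378) = 2.524.

2.524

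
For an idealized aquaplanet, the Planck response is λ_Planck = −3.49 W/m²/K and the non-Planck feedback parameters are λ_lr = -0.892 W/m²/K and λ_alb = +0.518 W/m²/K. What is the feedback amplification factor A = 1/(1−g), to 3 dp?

Convert to gains: g_lr = -0.892/3.49 = -0.2556; g_alb = 0.518/3.49 = 0.1484.
Total gain g = -0.1072.
A = 1/(1 + 0.1072) = 0.903.

0.903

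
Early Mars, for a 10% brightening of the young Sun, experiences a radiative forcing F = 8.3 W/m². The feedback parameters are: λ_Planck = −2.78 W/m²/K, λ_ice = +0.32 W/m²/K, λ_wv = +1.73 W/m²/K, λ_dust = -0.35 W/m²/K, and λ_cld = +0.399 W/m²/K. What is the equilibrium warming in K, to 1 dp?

12.2 K

Net feedback parameter λ = (−2.78) + (+0.32) + (+1.73) + (-0.35) + (+0.399) = -0.681 W/m²/K.
ΔT = −F/λ = −8.3/(-0.681) = 12.2 K.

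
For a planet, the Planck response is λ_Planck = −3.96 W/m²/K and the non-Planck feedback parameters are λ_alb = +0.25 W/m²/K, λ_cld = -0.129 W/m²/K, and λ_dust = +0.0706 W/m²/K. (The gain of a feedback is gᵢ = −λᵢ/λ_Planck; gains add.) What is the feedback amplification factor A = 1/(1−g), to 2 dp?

Convert to gains: g_alb = 0.25/3.96 = 0.06313; g_cld = -0.129/3.96 = -0.03258; g_dust = 0.0706/3.96 = 0.01783.
Total gain g = 0.04838.
A = 1/(1 − 0.04838) = 1.05.

1.05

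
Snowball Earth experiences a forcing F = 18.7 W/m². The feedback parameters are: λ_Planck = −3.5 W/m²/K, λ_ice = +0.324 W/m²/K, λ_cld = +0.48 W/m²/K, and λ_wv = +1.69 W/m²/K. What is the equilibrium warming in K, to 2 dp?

18.59 K

Net feedback parameter λ = (−3.5) + (+0.324) + (+0.48) + (+1.69) = -1.006 W/m²/K.
ΔT = −F/λ = −18.7/(-1.006) = 18.59 K.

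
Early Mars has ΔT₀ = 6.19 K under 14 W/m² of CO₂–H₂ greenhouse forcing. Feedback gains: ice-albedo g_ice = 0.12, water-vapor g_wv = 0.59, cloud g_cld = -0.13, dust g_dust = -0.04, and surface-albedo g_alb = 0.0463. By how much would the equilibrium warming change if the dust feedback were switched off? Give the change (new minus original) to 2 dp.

Original: g = 0.5863, ΔT = 6.19/(1−0.5863) = 14.9625 K.
Without dust: g' = 0.6263, ΔT' = 6.19/(1−0.6263) = 16.5641 K.
Change = 16.5641 − 14.9625 = 1.60 K.

1.60 K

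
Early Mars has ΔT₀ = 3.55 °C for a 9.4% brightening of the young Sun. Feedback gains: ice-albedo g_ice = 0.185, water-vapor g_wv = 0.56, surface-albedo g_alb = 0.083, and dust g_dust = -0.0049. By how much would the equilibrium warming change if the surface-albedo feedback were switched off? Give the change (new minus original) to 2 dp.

Original: g = 0.8231, ΔT = 3.55/(1−0.8231) = 20.0678 °C.
Without surface-albedo: g' = 0.7401, ΔT' = 3.55/(1−0.7401) = 13.6591 °C.
Change = 13.6591 − 20.0678 = -6.41 °C.

-6.41 °C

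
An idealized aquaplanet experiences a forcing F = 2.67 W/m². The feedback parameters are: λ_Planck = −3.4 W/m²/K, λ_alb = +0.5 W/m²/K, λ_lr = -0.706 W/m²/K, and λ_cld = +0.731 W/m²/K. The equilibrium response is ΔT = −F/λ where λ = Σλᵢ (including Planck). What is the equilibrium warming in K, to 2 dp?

Net feedback parameter λ = (−3.4) + (+0.5) + (-0.706) + (+0.731) = -2.875 W/m²/K.
ΔT = −F/λ = −2.67/(-2.875) = 0.93 K.

0.93 K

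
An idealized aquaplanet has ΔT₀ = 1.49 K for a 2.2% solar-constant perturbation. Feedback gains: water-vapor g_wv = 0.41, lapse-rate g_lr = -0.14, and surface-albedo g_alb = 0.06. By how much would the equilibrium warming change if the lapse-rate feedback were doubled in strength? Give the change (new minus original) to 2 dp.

Original: g = 0.33, ΔT = 1.49/(1−0.33) = 2.2239 K.
With doubled lapse-rate: g' = 0.19, ΔT' = 1.49/(1−0.19) = 1.8395 K.
Change = 1.8395 − 2.2239 = -0.38 K.

-0.38 K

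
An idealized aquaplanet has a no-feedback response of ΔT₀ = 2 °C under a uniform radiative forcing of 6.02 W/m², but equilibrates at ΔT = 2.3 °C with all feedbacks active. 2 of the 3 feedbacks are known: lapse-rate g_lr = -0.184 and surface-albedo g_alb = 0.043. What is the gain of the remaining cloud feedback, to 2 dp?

0.27

Amplification A = ΔT/ΔT₀ = 2.3/2 = 1.15.
Total gain g = 1 − 1/A = 1 − 1/1.15 = 0.1304.
Known gains sum to -0.184 + 0.043 = -0.141.
g_cld = 0.1304 + 0.141 = 0.27.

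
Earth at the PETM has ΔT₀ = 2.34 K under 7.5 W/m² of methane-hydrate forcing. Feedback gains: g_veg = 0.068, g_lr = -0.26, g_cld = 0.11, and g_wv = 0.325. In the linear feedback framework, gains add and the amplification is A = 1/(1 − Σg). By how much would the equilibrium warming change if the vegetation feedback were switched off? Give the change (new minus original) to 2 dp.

Original: g = 0.243, ΔT = 2.34/(1−0.243) = 3.0911 K.
Without vegetation: g' = 0.175, ΔT' = 2.34/(1−0.175) = 2.8364 K.
Change = 2.8364 − 3.0911 = -0.25 K.

-0.25 K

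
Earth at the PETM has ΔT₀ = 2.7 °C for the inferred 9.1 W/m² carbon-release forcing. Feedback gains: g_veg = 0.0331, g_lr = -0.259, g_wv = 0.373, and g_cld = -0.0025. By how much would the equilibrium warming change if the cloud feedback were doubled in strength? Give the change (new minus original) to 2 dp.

-0.01 °C

Original: g = 0.1446, ΔT = 2.7/(1−0.1446) = 3.1564 °C.
With doubled cloud: g' = 0.1421, ΔT' = 2.7/(1−0.1421) = 3.1472 °C.
Change = 3.1472 − 3.1564 = -0.01 °C.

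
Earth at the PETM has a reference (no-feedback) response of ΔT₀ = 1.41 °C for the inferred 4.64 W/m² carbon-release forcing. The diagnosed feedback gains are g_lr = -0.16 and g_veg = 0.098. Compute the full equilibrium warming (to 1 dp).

1.3 °C

Total gain g = -0.16 + 0.098 = -0.062.
Amplification A = 1/(1 + 0.062) = 0.9416.
ΔT = 1.41 × 0.9416 = 1.3 °C.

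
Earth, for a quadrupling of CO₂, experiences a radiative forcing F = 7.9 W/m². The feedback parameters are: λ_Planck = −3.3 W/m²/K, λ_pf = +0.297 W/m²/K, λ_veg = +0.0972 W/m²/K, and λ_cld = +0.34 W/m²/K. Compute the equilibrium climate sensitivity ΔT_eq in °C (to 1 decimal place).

Net feedback parameter λ = (−3.3) + (+0.297) + (+0.0972) + (+0.34) = -2.5658 W/m²/K.
ΔT = −F/λ = −7.9/(-2.5658) = 3.1 °C.

3.1 °C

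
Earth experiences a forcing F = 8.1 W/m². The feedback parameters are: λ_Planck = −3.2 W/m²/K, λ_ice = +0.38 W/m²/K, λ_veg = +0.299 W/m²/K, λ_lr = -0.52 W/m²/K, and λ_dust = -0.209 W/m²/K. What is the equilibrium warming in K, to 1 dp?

Net feedback parameter λ = (−3.2) + (+0.38) + (+0.299) + (-0.52) + (-0.209) = -3.25 W/m²/K.
ΔT = −F/λ = −8.1/(-3.25) = 2.5 K.

2.5 K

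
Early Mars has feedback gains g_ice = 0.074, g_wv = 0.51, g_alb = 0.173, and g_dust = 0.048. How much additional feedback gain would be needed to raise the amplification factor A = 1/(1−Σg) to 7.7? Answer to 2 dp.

0.07

Current total gain = 0.805.
Target gain for A = 7.7: g* = 1 − 1/7.7 = 0.8701.
Additional gain needed = 0.8701 − 0.805 = 0.07.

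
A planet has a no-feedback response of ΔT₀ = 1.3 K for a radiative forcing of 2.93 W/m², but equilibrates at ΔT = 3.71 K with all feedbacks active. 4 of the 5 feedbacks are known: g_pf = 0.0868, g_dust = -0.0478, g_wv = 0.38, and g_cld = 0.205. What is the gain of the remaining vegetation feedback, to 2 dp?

0.03

Amplification A = ΔT/ΔT₀ = 3.71/1.3 = 2.854.
Total gain g = 1 − 1/A = 1 − 1/2.854 = 0.6496.
Known gains sum to 0.0868 − 0.0478 + 0.38 + 0.205 = 0.624.
g_veg = 0.6496 − 0.624 = 0.03.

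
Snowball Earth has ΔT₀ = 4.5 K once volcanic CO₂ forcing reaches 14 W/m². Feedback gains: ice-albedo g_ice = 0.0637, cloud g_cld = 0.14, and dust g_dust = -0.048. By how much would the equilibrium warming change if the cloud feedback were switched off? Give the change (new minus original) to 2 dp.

-0.76 K

Original: g = 0.1557, ΔT = 4.5/(1−0.1557) = 5.3299 K.
Without cloud: g' = 0.0157, ΔT' = 4.5/(1−0.0157) = 4.5718 K.
Change = 4.5718 − 5.3299 = -0.76 K.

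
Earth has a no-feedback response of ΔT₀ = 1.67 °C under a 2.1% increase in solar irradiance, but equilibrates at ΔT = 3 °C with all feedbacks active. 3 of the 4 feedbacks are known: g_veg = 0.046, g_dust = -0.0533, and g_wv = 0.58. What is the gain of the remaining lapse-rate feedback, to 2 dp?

Amplification A = ΔT/ΔT₀ = 3/1.67 = 1.796.
Total gain g = 1 − 1/A = 1 − 1/1.796 = 0.4432.
Known gains sum to 0.046 − 0.0533 + 0.58 = 0.5727.
g_lr = 0.4432 − 0.5727 = -0.13.

-0.13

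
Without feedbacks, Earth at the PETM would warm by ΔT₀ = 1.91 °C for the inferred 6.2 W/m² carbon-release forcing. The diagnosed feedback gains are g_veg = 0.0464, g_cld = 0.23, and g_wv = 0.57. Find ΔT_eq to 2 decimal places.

Total gain g = 0.0464 + 0.23 + 0.57 = 0.8464.
Amplification A = 1/(1 − 0.8464) = 6.51.
ΔT = 1.91 × 6.51 = 12.43 °C.

12.43 °C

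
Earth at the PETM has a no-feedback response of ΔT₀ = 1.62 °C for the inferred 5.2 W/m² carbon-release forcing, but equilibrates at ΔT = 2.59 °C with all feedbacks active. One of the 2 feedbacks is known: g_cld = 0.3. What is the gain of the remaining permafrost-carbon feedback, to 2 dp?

Amplification A = ΔT/ΔT₀ = 2.59/1.62 = 1.599.
Total gain g = 1 − 1/A = 1 − 1/1.599 = 0.3746.
The known gain is 0.3.
g_pf = 0.3746 − 0.3 = 0.07.

0.07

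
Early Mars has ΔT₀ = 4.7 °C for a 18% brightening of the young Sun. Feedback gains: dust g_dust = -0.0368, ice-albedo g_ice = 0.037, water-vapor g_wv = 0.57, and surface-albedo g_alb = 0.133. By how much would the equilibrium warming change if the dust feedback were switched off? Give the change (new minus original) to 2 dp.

Original: g = 0.7032, ΔT = 4.7/(1−0.7032) = 15.8356 °C.
Without dust: g' = 0.74, ΔT' = 4.7/(1−0.74) = 18.0769 °C.
Change = 18.0769 − 15.8356 = 2.24 °C.

2.24 °C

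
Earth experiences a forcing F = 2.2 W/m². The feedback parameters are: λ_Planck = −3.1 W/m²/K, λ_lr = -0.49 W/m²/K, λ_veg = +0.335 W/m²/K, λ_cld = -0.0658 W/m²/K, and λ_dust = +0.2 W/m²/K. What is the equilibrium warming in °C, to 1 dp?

0.7 °C

Net feedback parameter λ = (−3.1) + (-0.49) + (+0.335) + (-0.0658) + (+0.2) = -3.1208 W/m²/K.
ΔT = −F/λ = −2.2/(-3.1208) = 0.7 °C.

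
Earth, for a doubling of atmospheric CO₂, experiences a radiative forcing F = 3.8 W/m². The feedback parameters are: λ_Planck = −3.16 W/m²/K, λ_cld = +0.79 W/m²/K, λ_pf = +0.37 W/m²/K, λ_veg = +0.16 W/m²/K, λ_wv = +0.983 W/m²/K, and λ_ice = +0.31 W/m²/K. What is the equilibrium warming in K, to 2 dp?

Net feedback parameter λ = (−3.16) + (+0.79) + (+0.37) + (+0.16) + (+0.983) + (+0.31) = -0.547 W/m²/K.
ΔT = −F/λ = −3.8/(-0.547) = 6.95 K.

6.95 K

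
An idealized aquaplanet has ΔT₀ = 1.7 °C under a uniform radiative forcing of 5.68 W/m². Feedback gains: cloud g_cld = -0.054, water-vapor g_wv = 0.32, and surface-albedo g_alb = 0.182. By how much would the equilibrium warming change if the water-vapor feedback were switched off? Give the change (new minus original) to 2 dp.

-1.13 °C

Original: g = 0.448, ΔT = 1.7/(1−0.448) = 3.0797 °C.
Without water-vapor: g' = 0.128, ΔT' = 1.7/(1−0.128) = 1.9495 °C.
Change = 1.9495 − 3.0797 = -1.13 °C.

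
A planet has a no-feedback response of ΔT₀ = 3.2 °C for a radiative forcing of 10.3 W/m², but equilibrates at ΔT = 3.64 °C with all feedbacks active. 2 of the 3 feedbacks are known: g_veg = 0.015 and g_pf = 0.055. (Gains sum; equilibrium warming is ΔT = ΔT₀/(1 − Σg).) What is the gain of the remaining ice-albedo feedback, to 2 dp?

0.05

Amplification A = ΔT/ΔT₀ = 3.64/3.2 = 1.137.
Total gain g = 1 − 1/A = 1 − 1/1.137 = 0.1205.
Known gains sum to 0.015 + 0.055 = 0.07.
g_ice = 0.1205 − 0.07 = 0.05.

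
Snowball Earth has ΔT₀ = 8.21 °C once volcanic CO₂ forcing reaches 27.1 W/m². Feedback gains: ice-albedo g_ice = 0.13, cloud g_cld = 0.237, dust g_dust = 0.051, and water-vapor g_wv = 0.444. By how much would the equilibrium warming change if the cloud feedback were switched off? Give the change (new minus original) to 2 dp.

Original: g = 0.862, ΔT = 8.21/(1−0.862) = 59.4928 °C.
Without cloud: g' = 0.625, ΔT' = 8.21/(1−0.625) = 21.8933 °C.
Change = 21.8933 − 59.4928 = -37.60 °C.

-37.60 °C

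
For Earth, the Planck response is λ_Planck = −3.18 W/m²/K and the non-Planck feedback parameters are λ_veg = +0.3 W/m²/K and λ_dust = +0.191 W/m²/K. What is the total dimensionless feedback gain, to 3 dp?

Convert to gains: g_veg = 0.3/3.18 = 0.09434; g_dust = 0.191/3.18 = 0.06006.
Total gain g = 0.1544.

0.154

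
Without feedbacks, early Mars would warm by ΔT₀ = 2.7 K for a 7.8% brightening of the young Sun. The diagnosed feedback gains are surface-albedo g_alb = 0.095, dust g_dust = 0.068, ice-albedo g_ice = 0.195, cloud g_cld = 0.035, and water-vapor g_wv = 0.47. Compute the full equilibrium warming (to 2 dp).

19.71 K

Total gain g = 0.095 + 0.068 + 0.195 + 0.035 + 0.47 = 0.863.
Amplification A = 1/(1 − 0.863) = 7.299.
ΔT = 2.7 × 7.299 = 19.71 K.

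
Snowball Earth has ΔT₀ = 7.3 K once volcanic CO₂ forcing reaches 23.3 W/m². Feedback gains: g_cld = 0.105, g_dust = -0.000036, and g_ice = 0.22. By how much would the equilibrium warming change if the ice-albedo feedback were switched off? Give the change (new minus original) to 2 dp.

Original: g = 0.324964, ΔT = 7.3/(1−0.324964) = 10.8142 K.
Without ice-albedo: g' = 0.104964, ΔT' = 7.3/(1−0.104964) = 8.1561 K.
Change = 8.1561 − 10.8142 = -2.66 K.

-2.66 K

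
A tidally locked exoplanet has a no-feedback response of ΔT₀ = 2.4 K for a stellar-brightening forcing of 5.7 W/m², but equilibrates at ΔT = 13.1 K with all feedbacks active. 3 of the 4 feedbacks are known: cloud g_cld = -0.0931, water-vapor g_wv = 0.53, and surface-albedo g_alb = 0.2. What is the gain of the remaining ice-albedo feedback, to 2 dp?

0.18

Amplification A = ΔT/ΔT₀ = 13.1/2.4 = 5.458.
Total gain g = 1 − 1/A = 1 − 1/5.458 = 0.8168.
Known gains sum to -0.0931 + 0.53 + 0.2 = 0.6369.
g_ice = 0.8168 − 0.6369 = 0.18.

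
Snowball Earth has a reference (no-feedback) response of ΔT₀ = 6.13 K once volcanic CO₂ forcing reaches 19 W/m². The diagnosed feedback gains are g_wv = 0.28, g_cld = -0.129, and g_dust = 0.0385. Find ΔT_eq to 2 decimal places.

Total gain g = 0.28 − 0.129 + 0.0385 = 0.1895.
Amplification A = 1/(1 − 0.1895) = 1.234.
ΔT = 6.13 × 1.234 = 7.56 K.

7.56 K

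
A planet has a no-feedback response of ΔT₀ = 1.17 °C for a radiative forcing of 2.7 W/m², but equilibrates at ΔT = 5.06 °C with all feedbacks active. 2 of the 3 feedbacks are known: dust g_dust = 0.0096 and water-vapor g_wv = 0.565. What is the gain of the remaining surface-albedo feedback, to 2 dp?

Amplification A = ΔT/ΔT₀ = 5.06/1.17 = 4.325.
Total gain g = 1 − 1/A = 1 − 1/4.325 = 0.7688.
Known gains sum to 0.0096 + 0.565 = 0.5746.
g_alb = 0.7688 − 0.5746 = 0.19.

0.19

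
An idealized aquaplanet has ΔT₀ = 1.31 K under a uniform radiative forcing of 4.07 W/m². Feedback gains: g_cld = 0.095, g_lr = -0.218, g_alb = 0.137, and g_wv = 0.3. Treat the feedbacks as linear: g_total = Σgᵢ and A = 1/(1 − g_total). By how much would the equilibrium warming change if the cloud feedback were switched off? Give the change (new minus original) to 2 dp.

Original: g = 0.314, ΔT = 1.31/(1−0.314) = 1.9096 K.
Without cloud: g' = 0.219, ΔT' = 1.31/(1−0.219) = 1.6773 K.
Change = 1.6773 − 1.9096 = -0.23 K.

-0.23 K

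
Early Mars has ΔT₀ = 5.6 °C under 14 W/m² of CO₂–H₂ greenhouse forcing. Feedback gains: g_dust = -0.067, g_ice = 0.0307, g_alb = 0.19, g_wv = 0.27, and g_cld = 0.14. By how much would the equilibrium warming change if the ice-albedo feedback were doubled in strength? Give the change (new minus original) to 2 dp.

0.97 °C

Original: g = 0.5637, ΔT = 5.6/(1−0.5637) = 12.8352 °C.
With doubled ice-albedo: g' = 0.5944, ΔT' = 5.6/(1−0.5944) = 13.8067 °C.
Change = 13.8067 − 12.8352 = 0.97 °C.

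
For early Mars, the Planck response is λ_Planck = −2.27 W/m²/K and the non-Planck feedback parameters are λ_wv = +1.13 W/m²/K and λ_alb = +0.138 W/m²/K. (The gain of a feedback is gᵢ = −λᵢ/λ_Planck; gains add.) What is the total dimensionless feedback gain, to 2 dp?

0.56

Convert to gains: g_wv = 1.13/2.27 = 0.4978; g_alb = 0.138/2.27 = 0.06079.
Total gain g = 0.55859.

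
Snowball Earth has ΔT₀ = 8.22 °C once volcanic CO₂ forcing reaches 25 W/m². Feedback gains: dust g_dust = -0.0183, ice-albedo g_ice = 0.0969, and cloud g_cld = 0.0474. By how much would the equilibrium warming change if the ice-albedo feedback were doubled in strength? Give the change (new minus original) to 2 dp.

Original: g = 0.126, ΔT = 8.22/(1−0.126) = 9.4050 °C.
With doubled ice-albedo: g' = 0.2229, ΔT' = 8.22/(1−0.2229) = 10.5778 °C.
Change = 10.5778 − 9.4050 = 1.17 °C.

1.17 °C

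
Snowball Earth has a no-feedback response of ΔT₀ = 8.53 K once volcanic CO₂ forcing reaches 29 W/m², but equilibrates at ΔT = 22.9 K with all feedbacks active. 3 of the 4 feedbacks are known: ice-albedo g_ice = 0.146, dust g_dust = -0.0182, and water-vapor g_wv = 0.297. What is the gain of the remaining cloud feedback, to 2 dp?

0.20

Amplification A = ΔT/ΔT₀ = 22.9/8.53 = 2.685.
Total gain g = 1 − 1/A = 1 − 1/2.685 = 0.6276.
Known gains sum to 0.146 − 0.0182 + 0.297 = 0.4248.
g_cld = 0.6276 − 0.4248 = 0.20.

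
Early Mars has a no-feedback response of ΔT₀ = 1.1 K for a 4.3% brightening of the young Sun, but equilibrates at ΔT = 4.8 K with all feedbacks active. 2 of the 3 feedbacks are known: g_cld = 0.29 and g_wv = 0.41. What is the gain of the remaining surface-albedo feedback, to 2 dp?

Amplification A = ΔT/ΔT₀ = 4.8/1.1 = 4.364.
Total gain g = 1 − 1/A = 1 − 1/4.364 = 0.7709.
Known gains sum to 0.29 + 0.41 = 0.7.
g_alb = 0.7709 − 0.7 = 0.07.

0.07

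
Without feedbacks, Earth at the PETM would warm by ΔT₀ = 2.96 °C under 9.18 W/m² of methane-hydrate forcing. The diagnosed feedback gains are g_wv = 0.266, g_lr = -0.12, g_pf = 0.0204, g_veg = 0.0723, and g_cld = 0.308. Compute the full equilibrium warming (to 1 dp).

Total gain g = 0.266 − 0.12 + 0.0204 + 0.0723 + 0.308 = 0.5467.
Amplification A = 1/(1 − 0.5467) = 2.206.
ΔT = 2.96 × 2.206 = 6.5 °C.

6.5 °C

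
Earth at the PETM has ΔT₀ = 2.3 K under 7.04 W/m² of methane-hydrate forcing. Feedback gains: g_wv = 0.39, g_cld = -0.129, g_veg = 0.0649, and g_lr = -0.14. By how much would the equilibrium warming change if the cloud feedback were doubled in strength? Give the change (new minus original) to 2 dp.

Original: g = 0.1859, ΔT = 2.3/(1−0.1859) = 2.8252 K.
With doubled cloud: g' = 0.0569, ΔT' = 2.3/(1−0.0569) = 2.4388 K.
Change = 2.4388 − 2.8252 = -0.39 K.

-0.39 K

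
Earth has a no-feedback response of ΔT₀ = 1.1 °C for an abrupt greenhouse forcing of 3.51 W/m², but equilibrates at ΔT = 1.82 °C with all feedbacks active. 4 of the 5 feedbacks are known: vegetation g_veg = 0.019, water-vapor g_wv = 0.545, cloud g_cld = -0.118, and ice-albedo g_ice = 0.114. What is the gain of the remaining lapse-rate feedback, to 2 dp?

-0.16

Amplification A = ΔT/ΔT₀ = 1.82/1.1 = 1.655.
Total gain g = 1 − 1/A = 1 − 1/1.655 = 0.3958.
Known gains sum to 0.019 + 0.545 − 0.118 + 0.114 = 0.56.
g_lr = 0.3958 − 0.56 = -0.16.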